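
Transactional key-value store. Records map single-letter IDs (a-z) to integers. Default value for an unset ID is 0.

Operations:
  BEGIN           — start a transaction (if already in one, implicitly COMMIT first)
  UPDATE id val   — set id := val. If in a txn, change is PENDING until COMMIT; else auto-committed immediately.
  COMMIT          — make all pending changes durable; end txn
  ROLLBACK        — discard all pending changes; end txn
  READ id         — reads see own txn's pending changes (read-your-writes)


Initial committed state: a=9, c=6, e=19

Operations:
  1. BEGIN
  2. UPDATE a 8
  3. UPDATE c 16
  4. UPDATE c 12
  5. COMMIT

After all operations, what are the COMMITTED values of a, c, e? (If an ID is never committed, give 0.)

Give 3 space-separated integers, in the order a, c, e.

Answer: 8 12 19

Derivation:
Initial committed: {a=9, c=6, e=19}
Op 1: BEGIN: in_txn=True, pending={}
Op 2: UPDATE a=8 (pending; pending now {a=8})
Op 3: UPDATE c=16 (pending; pending now {a=8, c=16})
Op 4: UPDATE c=12 (pending; pending now {a=8, c=12})
Op 5: COMMIT: merged ['a', 'c'] into committed; committed now {a=8, c=12, e=19}
Final committed: {a=8, c=12, e=19}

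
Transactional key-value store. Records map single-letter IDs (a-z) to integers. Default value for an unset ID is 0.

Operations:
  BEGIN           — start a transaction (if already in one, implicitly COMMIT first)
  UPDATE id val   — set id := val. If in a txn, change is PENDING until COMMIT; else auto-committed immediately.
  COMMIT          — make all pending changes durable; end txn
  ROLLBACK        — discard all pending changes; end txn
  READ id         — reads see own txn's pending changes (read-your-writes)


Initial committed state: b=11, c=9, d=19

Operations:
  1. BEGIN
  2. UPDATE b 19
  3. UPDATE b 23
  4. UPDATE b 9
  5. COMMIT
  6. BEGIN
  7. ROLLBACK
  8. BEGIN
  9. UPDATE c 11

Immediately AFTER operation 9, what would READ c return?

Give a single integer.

Answer: 11

Derivation:
Initial committed: {b=11, c=9, d=19}
Op 1: BEGIN: in_txn=True, pending={}
Op 2: UPDATE b=19 (pending; pending now {b=19})
Op 3: UPDATE b=23 (pending; pending now {b=23})
Op 4: UPDATE b=9 (pending; pending now {b=9})
Op 5: COMMIT: merged ['b'] into committed; committed now {b=9, c=9, d=19}
Op 6: BEGIN: in_txn=True, pending={}
Op 7: ROLLBACK: discarded pending []; in_txn=False
Op 8: BEGIN: in_txn=True, pending={}
Op 9: UPDATE c=11 (pending; pending now {c=11})
After op 9: visible(c) = 11 (pending={c=11}, committed={b=9, c=9, d=19})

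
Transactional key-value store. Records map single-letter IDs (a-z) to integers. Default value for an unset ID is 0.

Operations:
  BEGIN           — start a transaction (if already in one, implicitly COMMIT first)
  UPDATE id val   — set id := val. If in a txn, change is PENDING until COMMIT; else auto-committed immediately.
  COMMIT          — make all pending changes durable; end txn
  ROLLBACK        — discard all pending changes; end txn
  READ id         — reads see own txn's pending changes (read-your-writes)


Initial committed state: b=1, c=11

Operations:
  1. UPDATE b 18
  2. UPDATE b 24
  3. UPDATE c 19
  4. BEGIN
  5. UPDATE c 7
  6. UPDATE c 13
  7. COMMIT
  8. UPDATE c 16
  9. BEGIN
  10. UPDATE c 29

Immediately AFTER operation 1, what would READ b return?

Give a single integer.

Answer: 18

Derivation:
Initial committed: {b=1, c=11}
Op 1: UPDATE b=18 (auto-commit; committed b=18)
After op 1: visible(b) = 18 (pending={}, committed={b=18, c=11})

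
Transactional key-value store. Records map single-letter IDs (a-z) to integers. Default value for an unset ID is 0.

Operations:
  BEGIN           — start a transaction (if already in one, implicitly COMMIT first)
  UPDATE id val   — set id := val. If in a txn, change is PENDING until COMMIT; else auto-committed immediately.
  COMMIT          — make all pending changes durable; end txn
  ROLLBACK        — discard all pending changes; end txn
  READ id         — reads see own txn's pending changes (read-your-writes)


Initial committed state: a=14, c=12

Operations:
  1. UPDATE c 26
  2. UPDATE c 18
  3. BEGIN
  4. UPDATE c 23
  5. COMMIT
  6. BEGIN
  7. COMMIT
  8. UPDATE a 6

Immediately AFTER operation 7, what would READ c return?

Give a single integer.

Initial committed: {a=14, c=12}
Op 1: UPDATE c=26 (auto-commit; committed c=26)
Op 2: UPDATE c=18 (auto-commit; committed c=18)
Op 3: BEGIN: in_txn=True, pending={}
Op 4: UPDATE c=23 (pending; pending now {c=23})
Op 5: COMMIT: merged ['c'] into committed; committed now {a=14, c=23}
Op 6: BEGIN: in_txn=True, pending={}
Op 7: COMMIT: merged [] into committed; committed now {a=14, c=23}
After op 7: visible(c) = 23 (pending={}, committed={a=14, c=23})

Answer: 23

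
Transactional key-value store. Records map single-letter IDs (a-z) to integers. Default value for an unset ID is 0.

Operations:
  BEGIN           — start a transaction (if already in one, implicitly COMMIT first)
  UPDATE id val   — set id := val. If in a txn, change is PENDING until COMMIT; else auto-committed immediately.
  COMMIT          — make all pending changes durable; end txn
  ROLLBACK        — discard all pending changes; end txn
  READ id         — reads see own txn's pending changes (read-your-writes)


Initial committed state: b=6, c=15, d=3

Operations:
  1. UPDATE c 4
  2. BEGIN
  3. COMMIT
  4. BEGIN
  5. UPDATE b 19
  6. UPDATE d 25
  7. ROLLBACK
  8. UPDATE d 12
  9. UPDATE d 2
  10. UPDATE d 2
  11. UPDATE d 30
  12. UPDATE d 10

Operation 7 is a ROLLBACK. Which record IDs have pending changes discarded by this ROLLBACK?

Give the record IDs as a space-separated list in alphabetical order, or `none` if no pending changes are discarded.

Initial committed: {b=6, c=15, d=3}
Op 1: UPDATE c=4 (auto-commit; committed c=4)
Op 2: BEGIN: in_txn=True, pending={}
Op 3: COMMIT: merged [] into committed; committed now {b=6, c=4, d=3}
Op 4: BEGIN: in_txn=True, pending={}
Op 5: UPDATE b=19 (pending; pending now {b=19})
Op 6: UPDATE d=25 (pending; pending now {b=19, d=25})
Op 7: ROLLBACK: discarded pending ['b', 'd']; in_txn=False
Op 8: UPDATE d=12 (auto-commit; committed d=12)
Op 9: UPDATE d=2 (auto-commit; committed d=2)
Op 10: UPDATE d=2 (auto-commit; committed d=2)
Op 11: UPDATE d=30 (auto-commit; committed d=30)
Op 12: UPDATE d=10 (auto-commit; committed d=10)
ROLLBACK at op 7 discards: ['b', 'd']

Answer: b d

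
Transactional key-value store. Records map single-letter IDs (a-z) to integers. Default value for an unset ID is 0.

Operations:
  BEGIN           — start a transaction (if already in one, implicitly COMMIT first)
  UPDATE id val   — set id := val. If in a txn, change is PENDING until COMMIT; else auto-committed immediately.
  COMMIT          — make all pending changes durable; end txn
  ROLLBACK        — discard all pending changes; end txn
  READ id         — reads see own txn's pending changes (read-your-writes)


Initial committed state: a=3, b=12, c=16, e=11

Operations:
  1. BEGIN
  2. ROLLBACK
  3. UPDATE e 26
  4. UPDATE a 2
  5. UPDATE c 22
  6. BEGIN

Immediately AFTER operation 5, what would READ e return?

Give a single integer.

Answer: 26

Derivation:
Initial committed: {a=3, b=12, c=16, e=11}
Op 1: BEGIN: in_txn=True, pending={}
Op 2: ROLLBACK: discarded pending []; in_txn=False
Op 3: UPDATE e=26 (auto-commit; committed e=26)
Op 4: UPDATE a=2 (auto-commit; committed a=2)
Op 5: UPDATE c=22 (auto-commit; committed c=22)
After op 5: visible(e) = 26 (pending={}, committed={a=2, b=12, c=22, e=26})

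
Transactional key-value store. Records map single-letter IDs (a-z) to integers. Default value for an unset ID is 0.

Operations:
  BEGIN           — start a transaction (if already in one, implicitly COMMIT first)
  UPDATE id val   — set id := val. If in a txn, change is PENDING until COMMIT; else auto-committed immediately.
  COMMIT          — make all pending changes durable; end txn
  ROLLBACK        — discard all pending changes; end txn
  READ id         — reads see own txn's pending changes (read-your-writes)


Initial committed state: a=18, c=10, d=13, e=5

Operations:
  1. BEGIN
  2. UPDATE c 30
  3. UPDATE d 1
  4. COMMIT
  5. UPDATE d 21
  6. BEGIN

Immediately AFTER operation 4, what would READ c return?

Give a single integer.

Initial committed: {a=18, c=10, d=13, e=5}
Op 1: BEGIN: in_txn=True, pending={}
Op 2: UPDATE c=30 (pending; pending now {c=30})
Op 3: UPDATE d=1 (pending; pending now {c=30, d=1})
Op 4: COMMIT: merged ['c', 'd'] into committed; committed now {a=18, c=30, d=1, e=5}
After op 4: visible(c) = 30 (pending={}, committed={a=18, c=30, d=1, e=5})

Answer: 30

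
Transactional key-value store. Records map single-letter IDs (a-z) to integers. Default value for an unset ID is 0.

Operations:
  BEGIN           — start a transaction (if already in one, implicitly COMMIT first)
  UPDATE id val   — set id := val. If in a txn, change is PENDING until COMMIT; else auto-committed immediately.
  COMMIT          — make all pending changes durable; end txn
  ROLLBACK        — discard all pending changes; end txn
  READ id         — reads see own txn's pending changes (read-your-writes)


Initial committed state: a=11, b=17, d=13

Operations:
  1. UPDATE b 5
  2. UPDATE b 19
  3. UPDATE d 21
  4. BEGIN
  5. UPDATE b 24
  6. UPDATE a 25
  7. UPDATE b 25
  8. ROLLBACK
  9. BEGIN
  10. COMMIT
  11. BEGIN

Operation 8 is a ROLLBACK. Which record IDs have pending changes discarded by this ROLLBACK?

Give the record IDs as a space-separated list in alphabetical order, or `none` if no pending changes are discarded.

Initial committed: {a=11, b=17, d=13}
Op 1: UPDATE b=5 (auto-commit; committed b=5)
Op 2: UPDATE b=19 (auto-commit; committed b=19)
Op 3: UPDATE d=21 (auto-commit; committed d=21)
Op 4: BEGIN: in_txn=True, pending={}
Op 5: UPDATE b=24 (pending; pending now {b=24})
Op 6: UPDATE a=25 (pending; pending now {a=25, b=24})
Op 7: UPDATE b=25 (pending; pending now {a=25, b=25})
Op 8: ROLLBACK: discarded pending ['a', 'b']; in_txn=False
Op 9: BEGIN: in_txn=True, pending={}
Op 10: COMMIT: merged [] into committed; committed now {a=11, b=19, d=21}
Op 11: BEGIN: in_txn=True, pending={}
ROLLBACK at op 8 discards: ['a', 'b']

Answer: a b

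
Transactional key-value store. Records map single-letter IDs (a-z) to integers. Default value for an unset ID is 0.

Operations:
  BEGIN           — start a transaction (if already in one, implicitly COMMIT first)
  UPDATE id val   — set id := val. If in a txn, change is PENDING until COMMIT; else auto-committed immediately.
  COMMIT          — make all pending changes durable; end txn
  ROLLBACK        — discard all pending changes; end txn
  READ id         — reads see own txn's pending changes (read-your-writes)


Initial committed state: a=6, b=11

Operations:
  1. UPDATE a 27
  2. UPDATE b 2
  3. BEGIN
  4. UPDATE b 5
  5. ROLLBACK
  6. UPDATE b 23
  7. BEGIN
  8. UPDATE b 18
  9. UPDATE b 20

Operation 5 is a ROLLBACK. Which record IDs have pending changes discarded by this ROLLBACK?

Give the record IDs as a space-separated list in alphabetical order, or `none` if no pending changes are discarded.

Initial committed: {a=6, b=11}
Op 1: UPDATE a=27 (auto-commit; committed a=27)
Op 2: UPDATE b=2 (auto-commit; committed b=2)
Op 3: BEGIN: in_txn=True, pending={}
Op 4: UPDATE b=5 (pending; pending now {b=5})
Op 5: ROLLBACK: discarded pending ['b']; in_txn=False
Op 6: UPDATE b=23 (auto-commit; committed b=23)
Op 7: BEGIN: in_txn=True, pending={}
Op 8: UPDATE b=18 (pending; pending now {b=18})
Op 9: UPDATE b=20 (pending; pending now {b=20})
ROLLBACK at op 5 discards: ['b']

Answer: b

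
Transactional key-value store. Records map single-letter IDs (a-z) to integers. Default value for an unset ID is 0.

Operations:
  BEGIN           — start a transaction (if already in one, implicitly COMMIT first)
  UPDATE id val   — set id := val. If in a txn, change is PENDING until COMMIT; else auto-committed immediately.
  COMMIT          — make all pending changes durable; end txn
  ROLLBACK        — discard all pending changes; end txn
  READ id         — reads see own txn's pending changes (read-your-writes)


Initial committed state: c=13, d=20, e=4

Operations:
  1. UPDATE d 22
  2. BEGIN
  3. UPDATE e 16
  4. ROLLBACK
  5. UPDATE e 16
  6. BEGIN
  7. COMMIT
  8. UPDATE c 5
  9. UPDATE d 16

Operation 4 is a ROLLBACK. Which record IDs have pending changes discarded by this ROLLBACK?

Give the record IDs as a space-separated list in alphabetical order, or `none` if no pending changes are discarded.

Answer: e

Derivation:
Initial committed: {c=13, d=20, e=4}
Op 1: UPDATE d=22 (auto-commit; committed d=22)
Op 2: BEGIN: in_txn=True, pending={}
Op 3: UPDATE e=16 (pending; pending now {e=16})
Op 4: ROLLBACK: discarded pending ['e']; in_txn=False
Op 5: UPDATE e=16 (auto-commit; committed e=16)
Op 6: BEGIN: in_txn=True, pending={}
Op 7: COMMIT: merged [] into committed; committed now {c=13, d=22, e=16}
Op 8: UPDATE c=5 (auto-commit; committed c=5)
Op 9: UPDATE d=16 (auto-commit; committed d=16)
ROLLBACK at op 4 discards: ['e']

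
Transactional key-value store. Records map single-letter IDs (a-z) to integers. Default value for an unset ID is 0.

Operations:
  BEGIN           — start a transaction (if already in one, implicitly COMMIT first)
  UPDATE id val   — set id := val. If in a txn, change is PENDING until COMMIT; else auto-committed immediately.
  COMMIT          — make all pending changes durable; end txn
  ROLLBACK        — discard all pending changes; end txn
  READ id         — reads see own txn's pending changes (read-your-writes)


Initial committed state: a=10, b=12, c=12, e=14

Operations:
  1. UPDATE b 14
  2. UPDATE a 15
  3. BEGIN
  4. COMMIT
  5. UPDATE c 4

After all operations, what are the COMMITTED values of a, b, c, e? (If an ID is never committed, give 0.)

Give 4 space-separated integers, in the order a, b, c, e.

Initial committed: {a=10, b=12, c=12, e=14}
Op 1: UPDATE b=14 (auto-commit; committed b=14)
Op 2: UPDATE a=15 (auto-commit; committed a=15)
Op 3: BEGIN: in_txn=True, pending={}
Op 4: COMMIT: merged [] into committed; committed now {a=15, b=14, c=12, e=14}
Op 5: UPDATE c=4 (auto-commit; committed c=4)
Final committed: {a=15, b=14, c=4, e=14}

Answer: 15 14 4 14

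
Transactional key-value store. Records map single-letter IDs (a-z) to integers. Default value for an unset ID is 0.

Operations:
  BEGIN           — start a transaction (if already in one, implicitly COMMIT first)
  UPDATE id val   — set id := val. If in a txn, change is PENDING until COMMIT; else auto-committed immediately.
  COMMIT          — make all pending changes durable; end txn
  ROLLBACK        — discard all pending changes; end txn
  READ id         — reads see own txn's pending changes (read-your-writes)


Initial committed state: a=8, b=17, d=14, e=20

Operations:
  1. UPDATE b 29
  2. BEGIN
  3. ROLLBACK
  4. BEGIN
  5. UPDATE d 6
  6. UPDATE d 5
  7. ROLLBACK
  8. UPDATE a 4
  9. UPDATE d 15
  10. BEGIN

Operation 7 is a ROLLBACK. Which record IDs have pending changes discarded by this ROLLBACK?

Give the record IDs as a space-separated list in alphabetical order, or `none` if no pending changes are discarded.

Answer: d

Derivation:
Initial committed: {a=8, b=17, d=14, e=20}
Op 1: UPDATE b=29 (auto-commit; committed b=29)
Op 2: BEGIN: in_txn=True, pending={}
Op 3: ROLLBACK: discarded pending []; in_txn=False
Op 4: BEGIN: in_txn=True, pending={}
Op 5: UPDATE d=6 (pending; pending now {d=6})
Op 6: UPDATE d=5 (pending; pending now {d=5})
Op 7: ROLLBACK: discarded pending ['d']; in_txn=False
Op 8: UPDATE a=4 (auto-commit; committed a=4)
Op 9: UPDATE d=15 (auto-commit; committed d=15)
Op 10: BEGIN: in_txn=True, pending={}
ROLLBACK at op 7 discards: ['d']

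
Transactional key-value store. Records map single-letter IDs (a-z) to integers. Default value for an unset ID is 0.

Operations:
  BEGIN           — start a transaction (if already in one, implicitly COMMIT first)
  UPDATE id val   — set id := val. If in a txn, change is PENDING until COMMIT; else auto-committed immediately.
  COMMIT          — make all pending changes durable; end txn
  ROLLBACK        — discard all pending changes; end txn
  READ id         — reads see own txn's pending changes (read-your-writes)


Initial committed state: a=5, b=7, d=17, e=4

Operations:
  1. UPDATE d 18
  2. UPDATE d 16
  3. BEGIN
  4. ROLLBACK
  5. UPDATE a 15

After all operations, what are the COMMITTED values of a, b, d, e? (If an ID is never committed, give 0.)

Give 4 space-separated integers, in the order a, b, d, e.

Initial committed: {a=5, b=7, d=17, e=4}
Op 1: UPDATE d=18 (auto-commit; committed d=18)
Op 2: UPDATE d=16 (auto-commit; committed d=16)
Op 3: BEGIN: in_txn=True, pending={}
Op 4: ROLLBACK: discarded pending []; in_txn=False
Op 5: UPDATE a=15 (auto-commit; committed a=15)
Final committed: {a=15, b=7, d=16, e=4}

Answer: 15 7 16 4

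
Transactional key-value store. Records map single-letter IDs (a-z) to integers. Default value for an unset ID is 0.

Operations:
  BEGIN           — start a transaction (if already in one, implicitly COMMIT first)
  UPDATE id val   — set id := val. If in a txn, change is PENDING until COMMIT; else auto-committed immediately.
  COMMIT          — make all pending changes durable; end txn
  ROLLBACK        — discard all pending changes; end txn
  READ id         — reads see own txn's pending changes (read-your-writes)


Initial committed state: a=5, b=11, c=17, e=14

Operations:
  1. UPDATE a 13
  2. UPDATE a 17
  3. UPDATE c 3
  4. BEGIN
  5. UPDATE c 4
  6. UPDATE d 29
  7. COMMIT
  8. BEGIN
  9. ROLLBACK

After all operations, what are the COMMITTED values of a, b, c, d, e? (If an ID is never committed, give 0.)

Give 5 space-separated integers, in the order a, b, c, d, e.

Initial committed: {a=5, b=11, c=17, e=14}
Op 1: UPDATE a=13 (auto-commit; committed a=13)
Op 2: UPDATE a=17 (auto-commit; committed a=17)
Op 3: UPDATE c=3 (auto-commit; committed c=3)
Op 4: BEGIN: in_txn=True, pending={}
Op 5: UPDATE c=4 (pending; pending now {c=4})
Op 6: UPDATE d=29 (pending; pending now {c=4, d=29})
Op 7: COMMIT: merged ['c', 'd'] into committed; committed now {a=17, b=11, c=4, d=29, e=14}
Op 8: BEGIN: in_txn=True, pending={}
Op 9: ROLLBACK: discarded pending []; in_txn=False
Final committed: {a=17, b=11, c=4, d=29, e=14}

Answer: 17 11 4 29 14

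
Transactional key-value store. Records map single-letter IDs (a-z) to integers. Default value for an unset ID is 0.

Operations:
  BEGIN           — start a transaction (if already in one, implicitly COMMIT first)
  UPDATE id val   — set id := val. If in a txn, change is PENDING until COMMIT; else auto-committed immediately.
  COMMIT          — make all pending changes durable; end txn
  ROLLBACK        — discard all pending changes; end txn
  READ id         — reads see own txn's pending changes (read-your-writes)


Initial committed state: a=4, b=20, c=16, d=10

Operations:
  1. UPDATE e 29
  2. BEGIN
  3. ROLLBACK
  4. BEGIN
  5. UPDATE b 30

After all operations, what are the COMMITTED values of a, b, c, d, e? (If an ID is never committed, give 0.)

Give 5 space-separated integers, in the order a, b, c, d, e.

Answer: 4 20 16 10 29

Derivation:
Initial committed: {a=4, b=20, c=16, d=10}
Op 1: UPDATE e=29 (auto-commit; committed e=29)
Op 2: BEGIN: in_txn=True, pending={}
Op 3: ROLLBACK: discarded pending []; in_txn=False
Op 4: BEGIN: in_txn=True, pending={}
Op 5: UPDATE b=30 (pending; pending now {b=30})
Final committed: {a=4, b=20, c=16, d=10, e=29}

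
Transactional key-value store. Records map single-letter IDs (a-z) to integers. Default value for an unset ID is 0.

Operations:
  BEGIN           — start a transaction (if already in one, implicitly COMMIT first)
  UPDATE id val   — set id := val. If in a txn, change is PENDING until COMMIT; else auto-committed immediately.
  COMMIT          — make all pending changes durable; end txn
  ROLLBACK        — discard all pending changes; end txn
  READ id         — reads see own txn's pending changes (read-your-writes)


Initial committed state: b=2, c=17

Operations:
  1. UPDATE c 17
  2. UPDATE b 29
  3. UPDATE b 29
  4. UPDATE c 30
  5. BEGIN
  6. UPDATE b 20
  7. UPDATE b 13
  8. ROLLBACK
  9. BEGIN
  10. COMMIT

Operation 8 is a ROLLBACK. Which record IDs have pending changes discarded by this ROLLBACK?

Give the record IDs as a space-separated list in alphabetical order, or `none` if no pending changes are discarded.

Initial committed: {b=2, c=17}
Op 1: UPDATE c=17 (auto-commit; committed c=17)
Op 2: UPDATE b=29 (auto-commit; committed b=29)
Op 3: UPDATE b=29 (auto-commit; committed b=29)
Op 4: UPDATE c=30 (auto-commit; committed c=30)
Op 5: BEGIN: in_txn=True, pending={}
Op 6: UPDATE b=20 (pending; pending now {b=20})
Op 7: UPDATE b=13 (pending; pending now {b=13})
Op 8: ROLLBACK: discarded pending ['b']; in_txn=False
Op 9: BEGIN: in_txn=True, pending={}
Op 10: COMMIT: merged [] into committed; committed now {b=29, c=30}
ROLLBACK at op 8 discards: ['b']

Answer: b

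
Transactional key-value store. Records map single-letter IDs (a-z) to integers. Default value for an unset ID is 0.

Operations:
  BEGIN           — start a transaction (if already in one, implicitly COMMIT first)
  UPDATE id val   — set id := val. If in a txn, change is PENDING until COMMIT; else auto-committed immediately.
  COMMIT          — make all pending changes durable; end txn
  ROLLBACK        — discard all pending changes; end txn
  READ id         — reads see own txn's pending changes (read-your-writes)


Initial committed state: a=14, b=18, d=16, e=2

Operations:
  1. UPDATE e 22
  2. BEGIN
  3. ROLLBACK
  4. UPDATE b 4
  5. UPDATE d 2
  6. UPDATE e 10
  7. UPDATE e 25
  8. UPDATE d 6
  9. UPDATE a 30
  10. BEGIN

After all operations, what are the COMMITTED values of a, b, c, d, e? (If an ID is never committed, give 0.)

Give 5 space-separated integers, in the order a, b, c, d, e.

Initial committed: {a=14, b=18, d=16, e=2}
Op 1: UPDATE e=22 (auto-commit; committed e=22)
Op 2: BEGIN: in_txn=True, pending={}
Op 3: ROLLBACK: discarded pending []; in_txn=False
Op 4: UPDATE b=4 (auto-commit; committed b=4)
Op 5: UPDATE d=2 (auto-commit; committed d=2)
Op 6: UPDATE e=10 (auto-commit; committed e=10)
Op 7: UPDATE e=25 (auto-commit; committed e=25)
Op 8: UPDATE d=6 (auto-commit; committed d=6)
Op 9: UPDATE a=30 (auto-commit; committed a=30)
Op 10: BEGIN: in_txn=True, pending={}
Final committed: {a=30, b=4, d=6, e=25}

Answer: 30 4 0 6 25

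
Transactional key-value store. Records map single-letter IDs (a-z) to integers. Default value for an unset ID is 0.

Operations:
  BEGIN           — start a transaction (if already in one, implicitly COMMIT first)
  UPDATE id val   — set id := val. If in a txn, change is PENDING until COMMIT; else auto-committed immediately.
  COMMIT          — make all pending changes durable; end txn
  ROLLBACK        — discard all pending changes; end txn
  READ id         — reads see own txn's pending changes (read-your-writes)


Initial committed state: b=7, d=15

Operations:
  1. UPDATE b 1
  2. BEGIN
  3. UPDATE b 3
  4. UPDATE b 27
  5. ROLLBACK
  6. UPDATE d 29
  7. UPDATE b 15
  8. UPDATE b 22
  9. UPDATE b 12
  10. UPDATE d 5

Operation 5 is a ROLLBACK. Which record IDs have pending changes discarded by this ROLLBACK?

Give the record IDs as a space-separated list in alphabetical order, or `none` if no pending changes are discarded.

Initial committed: {b=7, d=15}
Op 1: UPDATE b=1 (auto-commit; committed b=1)
Op 2: BEGIN: in_txn=True, pending={}
Op 3: UPDATE b=3 (pending; pending now {b=3})
Op 4: UPDATE b=27 (pending; pending now {b=27})
Op 5: ROLLBACK: discarded pending ['b']; in_txn=False
Op 6: UPDATE d=29 (auto-commit; committed d=29)
Op 7: UPDATE b=15 (auto-commit; committed b=15)
Op 8: UPDATE b=22 (auto-commit; committed b=22)
Op 9: UPDATE b=12 (auto-commit; committed b=12)
Op 10: UPDATE d=5 (auto-commit; committed d=5)
ROLLBACK at op 5 discards: ['b']

Answer: b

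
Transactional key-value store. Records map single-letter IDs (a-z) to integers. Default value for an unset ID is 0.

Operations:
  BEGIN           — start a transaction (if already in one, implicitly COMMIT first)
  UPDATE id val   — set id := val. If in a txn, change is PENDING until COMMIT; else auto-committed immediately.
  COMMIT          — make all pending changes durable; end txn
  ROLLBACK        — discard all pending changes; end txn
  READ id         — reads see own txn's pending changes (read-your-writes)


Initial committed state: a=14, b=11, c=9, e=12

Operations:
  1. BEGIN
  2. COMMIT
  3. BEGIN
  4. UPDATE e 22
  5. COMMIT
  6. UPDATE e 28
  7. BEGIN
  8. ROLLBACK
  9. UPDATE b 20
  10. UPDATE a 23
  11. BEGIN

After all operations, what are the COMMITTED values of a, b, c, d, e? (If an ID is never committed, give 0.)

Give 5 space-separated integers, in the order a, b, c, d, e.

Answer: 23 20 9 0 28

Derivation:
Initial committed: {a=14, b=11, c=9, e=12}
Op 1: BEGIN: in_txn=True, pending={}
Op 2: COMMIT: merged [] into committed; committed now {a=14, b=11, c=9, e=12}
Op 3: BEGIN: in_txn=True, pending={}
Op 4: UPDATE e=22 (pending; pending now {e=22})
Op 5: COMMIT: merged ['e'] into committed; committed now {a=14, b=11, c=9, e=22}
Op 6: UPDATE e=28 (auto-commit; committed e=28)
Op 7: BEGIN: in_txn=True, pending={}
Op 8: ROLLBACK: discarded pending []; in_txn=False
Op 9: UPDATE b=20 (auto-commit; committed b=20)
Op 10: UPDATE a=23 (auto-commit; committed a=23)
Op 11: BEGIN: in_txn=True, pending={}
Final committed: {a=23, b=20, c=9, e=28}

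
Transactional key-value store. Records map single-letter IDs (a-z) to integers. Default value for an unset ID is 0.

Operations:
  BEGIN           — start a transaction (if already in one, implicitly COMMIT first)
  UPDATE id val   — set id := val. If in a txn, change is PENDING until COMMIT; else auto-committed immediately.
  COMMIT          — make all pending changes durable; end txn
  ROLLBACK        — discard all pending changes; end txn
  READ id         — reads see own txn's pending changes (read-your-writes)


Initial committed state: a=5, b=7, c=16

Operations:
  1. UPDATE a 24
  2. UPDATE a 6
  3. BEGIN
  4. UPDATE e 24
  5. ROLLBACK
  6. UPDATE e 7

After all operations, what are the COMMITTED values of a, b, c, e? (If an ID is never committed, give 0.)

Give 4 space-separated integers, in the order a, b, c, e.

Initial committed: {a=5, b=7, c=16}
Op 1: UPDATE a=24 (auto-commit; committed a=24)
Op 2: UPDATE a=6 (auto-commit; committed a=6)
Op 3: BEGIN: in_txn=True, pending={}
Op 4: UPDATE e=24 (pending; pending now {e=24})
Op 5: ROLLBACK: discarded pending ['e']; in_txn=False
Op 6: UPDATE e=7 (auto-commit; committed e=7)
Final committed: {a=6, b=7, c=16, e=7}

Answer: 6 7 16 7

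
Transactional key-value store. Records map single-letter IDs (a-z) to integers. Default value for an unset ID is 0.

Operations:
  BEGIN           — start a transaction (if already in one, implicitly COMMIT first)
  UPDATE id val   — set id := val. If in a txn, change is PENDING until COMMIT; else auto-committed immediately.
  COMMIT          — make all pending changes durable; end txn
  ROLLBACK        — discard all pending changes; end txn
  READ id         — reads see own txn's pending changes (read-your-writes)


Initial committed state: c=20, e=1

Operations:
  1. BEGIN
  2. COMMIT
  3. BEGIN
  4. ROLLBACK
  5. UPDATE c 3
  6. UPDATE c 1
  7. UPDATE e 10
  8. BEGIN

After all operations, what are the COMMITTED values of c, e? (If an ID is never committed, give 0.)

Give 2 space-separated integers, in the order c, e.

Answer: 1 10

Derivation:
Initial committed: {c=20, e=1}
Op 1: BEGIN: in_txn=True, pending={}
Op 2: COMMIT: merged [] into committed; committed now {c=20, e=1}
Op 3: BEGIN: in_txn=True, pending={}
Op 4: ROLLBACK: discarded pending []; in_txn=False
Op 5: UPDATE c=3 (auto-commit; committed c=3)
Op 6: UPDATE c=1 (auto-commit; committed c=1)
Op 7: UPDATE e=10 (auto-commit; committed e=10)
Op 8: BEGIN: in_txn=True, pending={}
Final committed: {c=1, e=10}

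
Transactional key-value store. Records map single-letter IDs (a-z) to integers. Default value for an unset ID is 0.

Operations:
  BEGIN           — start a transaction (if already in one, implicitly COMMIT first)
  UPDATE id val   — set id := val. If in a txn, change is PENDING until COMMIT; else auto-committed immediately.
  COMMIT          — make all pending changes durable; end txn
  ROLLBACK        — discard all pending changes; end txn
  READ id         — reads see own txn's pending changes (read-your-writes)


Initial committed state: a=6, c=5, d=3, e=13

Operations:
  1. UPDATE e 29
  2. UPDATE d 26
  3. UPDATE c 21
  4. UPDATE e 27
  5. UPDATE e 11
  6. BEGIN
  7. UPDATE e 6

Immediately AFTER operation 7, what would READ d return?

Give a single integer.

Initial committed: {a=6, c=5, d=3, e=13}
Op 1: UPDATE e=29 (auto-commit; committed e=29)
Op 2: UPDATE d=26 (auto-commit; committed d=26)
Op 3: UPDATE c=21 (auto-commit; committed c=21)
Op 4: UPDATE e=27 (auto-commit; committed e=27)
Op 5: UPDATE e=11 (auto-commit; committed e=11)
Op 6: BEGIN: in_txn=True, pending={}
Op 7: UPDATE e=6 (pending; pending now {e=6})
After op 7: visible(d) = 26 (pending={e=6}, committed={a=6, c=21, d=26, e=11})

Answer: 26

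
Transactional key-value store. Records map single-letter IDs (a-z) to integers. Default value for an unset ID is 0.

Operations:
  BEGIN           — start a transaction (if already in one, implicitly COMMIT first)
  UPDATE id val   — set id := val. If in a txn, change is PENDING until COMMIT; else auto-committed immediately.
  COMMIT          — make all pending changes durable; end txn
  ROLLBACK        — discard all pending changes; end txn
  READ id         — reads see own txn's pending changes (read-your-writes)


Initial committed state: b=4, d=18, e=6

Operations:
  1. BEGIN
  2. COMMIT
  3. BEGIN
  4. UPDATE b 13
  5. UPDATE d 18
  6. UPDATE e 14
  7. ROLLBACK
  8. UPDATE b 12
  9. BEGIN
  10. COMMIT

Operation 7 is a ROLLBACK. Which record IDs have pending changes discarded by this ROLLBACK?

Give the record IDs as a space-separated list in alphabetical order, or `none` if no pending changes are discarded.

Initial committed: {b=4, d=18, e=6}
Op 1: BEGIN: in_txn=True, pending={}
Op 2: COMMIT: merged [] into committed; committed now {b=4, d=18, e=6}
Op 3: BEGIN: in_txn=True, pending={}
Op 4: UPDATE b=13 (pending; pending now {b=13})
Op 5: UPDATE d=18 (pending; pending now {b=13, d=18})
Op 6: UPDATE e=14 (pending; pending now {b=13, d=18, e=14})
Op 7: ROLLBACK: discarded pending ['b', 'd', 'e']; in_txn=False
Op 8: UPDATE b=12 (auto-commit; committed b=12)
Op 9: BEGIN: in_txn=True, pending={}
Op 10: COMMIT: merged [] into committed; committed now {b=12, d=18, e=6}
ROLLBACK at op 7 discards: ['b', 'd', 'e']

Answer: b d e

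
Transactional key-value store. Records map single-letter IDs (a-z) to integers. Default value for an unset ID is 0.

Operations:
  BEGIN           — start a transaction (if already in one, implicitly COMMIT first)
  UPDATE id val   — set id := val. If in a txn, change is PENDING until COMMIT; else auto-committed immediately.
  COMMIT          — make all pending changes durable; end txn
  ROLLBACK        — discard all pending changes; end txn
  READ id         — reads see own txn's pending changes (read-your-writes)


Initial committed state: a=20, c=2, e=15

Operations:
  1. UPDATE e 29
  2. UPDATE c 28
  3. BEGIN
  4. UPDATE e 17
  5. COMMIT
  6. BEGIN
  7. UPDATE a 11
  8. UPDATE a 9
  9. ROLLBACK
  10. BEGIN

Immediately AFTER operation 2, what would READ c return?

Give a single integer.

Answer: 28

Derivation:
Initial committed: {a=20, c=2, e=15}
Op 1: UPDATE e=29 (auto-commit; committed e=29)
Op 2: UPDATE c=28 (auto-commit; committed c=28)
After op 2: visible(c) = 28 (pending={}, committed={a=20, c=28, e=29})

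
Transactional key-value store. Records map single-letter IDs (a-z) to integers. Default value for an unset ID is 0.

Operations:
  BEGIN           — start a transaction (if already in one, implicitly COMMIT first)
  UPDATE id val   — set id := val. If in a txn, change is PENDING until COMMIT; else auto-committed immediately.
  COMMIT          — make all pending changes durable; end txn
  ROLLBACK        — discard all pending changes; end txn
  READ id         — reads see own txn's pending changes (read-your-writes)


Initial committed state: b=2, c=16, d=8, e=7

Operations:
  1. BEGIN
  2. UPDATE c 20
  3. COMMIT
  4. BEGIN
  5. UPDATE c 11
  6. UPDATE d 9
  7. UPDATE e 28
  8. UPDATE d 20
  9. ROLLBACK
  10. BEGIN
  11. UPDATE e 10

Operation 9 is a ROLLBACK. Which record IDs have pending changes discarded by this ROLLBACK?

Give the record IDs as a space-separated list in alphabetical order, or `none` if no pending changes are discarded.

Answer: c d e

Derivation:
Initial committed: {b=2, c=16, d=8, e=7}
Op 1: BEGIN: in_txn=True, pending={}
Op 2: UPDATE c=20 (pending; pending now {c=20})
Op 3: COMMIT: merged ['c'] into committed; committed now {b=2, c=20, d=8, e=7}
Op 4: BEGIN: in_txn=True, pending={}
Op 5: UPDATE c=11 (pending; pending now {c=11})
Op 6: UPDATE d=9 (pending; pending now {c=11, d=9})
Op 7: UPDATE e=28 (pending; pending now {c=11, d=9, e=28})
Op 8: UPDATE d=20 (pending; pending now {c=11, d=20, e=28})
Op 9: ROLLBACK: discarded pending ['c', 'd', 'e']; in_txn=False
Op 10: BEGIN: in_txn=True, pending={}
Op 11: UPDATE e=10 (pending; pending now {e=10})
ROLLBACK at op 9 discards: ['c', 'd', 'e']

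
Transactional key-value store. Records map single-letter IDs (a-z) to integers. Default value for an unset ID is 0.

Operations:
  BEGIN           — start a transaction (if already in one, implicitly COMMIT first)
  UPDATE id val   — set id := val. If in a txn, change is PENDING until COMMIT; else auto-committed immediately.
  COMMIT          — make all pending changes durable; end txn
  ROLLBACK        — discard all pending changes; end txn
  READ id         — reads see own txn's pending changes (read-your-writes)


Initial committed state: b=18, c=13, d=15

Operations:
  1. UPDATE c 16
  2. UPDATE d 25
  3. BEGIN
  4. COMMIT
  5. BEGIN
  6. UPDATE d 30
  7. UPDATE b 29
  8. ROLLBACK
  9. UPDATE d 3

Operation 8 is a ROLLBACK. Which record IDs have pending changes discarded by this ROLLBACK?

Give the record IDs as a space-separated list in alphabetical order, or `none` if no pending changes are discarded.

Initial committed: {b=18, c=13, d=15}
Op 1: UPDATE c=16 (auto-commit; committed c=16)
Op 2: UPDATE d=25 (auto-commit; committed d=25)
Op 3: BEGIN: in_txn=True, pending={}
Op 4: COMMIT: merged [] into committed; committed now {b=18, c=16, d=25}
Op 5: BEGIN: in_txn=True, pending={}
Op 6: UPDATE d=30 (pending; pending now {d=30})
Op 7: UPDATE b=29 (pending; pending now {b=29, d=30})
Op 8: ROLLBACK: discarded pending ['b', 'd']; in_txn=False
Op 9: UPDATE d=3 (auto-commit; committed d=3)
ROLLBACK at op 8 discards: ['b', 'd']

Answer: b d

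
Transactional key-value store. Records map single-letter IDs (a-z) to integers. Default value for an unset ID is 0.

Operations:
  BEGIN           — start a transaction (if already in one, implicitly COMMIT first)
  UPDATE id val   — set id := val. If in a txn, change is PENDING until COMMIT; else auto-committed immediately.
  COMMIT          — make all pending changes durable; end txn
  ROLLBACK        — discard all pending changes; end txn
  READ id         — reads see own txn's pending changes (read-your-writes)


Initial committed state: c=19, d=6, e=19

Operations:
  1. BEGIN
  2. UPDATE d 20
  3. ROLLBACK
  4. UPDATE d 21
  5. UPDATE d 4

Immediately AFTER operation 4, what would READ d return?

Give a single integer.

Initial committed: {c=19, d=6, e=19}
Op 1: BEGIN: in_txn=True, pending={}
Op 2: UPDATE d=20 (pending; pending now {d=20})
Op 3: ROLLBACK: discarded pending ['d']; in_txn=False
Op 4: UPDATE d=21 (auto-commit; committed d=21)
After op 4: visible(d) = 21 (pending={}, committed={c=19, d=21, e=19})

Answer: 21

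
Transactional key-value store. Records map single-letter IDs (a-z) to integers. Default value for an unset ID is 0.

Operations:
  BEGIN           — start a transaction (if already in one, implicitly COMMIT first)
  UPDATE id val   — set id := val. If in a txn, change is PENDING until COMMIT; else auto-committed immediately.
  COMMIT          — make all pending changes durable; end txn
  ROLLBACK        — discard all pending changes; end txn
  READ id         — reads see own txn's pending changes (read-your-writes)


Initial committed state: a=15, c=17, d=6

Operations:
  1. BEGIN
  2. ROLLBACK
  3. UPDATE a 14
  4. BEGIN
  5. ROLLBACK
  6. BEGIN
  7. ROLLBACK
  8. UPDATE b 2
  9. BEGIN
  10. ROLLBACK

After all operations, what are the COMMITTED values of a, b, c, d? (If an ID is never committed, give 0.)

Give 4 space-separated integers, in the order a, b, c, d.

Initial committed: {a=15, c=17, d=6}
Op 1: BEGIN: in_txn=True, pending={}
Op 2: ROLLBACK: discarded pending []; in_txn=False
Op 3: UPDATE a=14 (auto-commit; committed a=14)
Op 4: BEGIN: in_txn=True, pending={}
Op 5: ROLLBACK: discarded pending []; in_txn=False
Op 6: BEGIN: in_txn=True, pending={}
Op 7: ROLLBACK: discarded pending []; in_txn=False
Op 8: UPDATE b=2 (auto-commit; committed b=2)
Op 9: BEGIN: in_txn=True, pending={}
Op 10: ROLLBACK: discarded pending []; in_txn=False
Final committed: {a=14, b=2, c=17, d=6}

Answer: 14 2 17 6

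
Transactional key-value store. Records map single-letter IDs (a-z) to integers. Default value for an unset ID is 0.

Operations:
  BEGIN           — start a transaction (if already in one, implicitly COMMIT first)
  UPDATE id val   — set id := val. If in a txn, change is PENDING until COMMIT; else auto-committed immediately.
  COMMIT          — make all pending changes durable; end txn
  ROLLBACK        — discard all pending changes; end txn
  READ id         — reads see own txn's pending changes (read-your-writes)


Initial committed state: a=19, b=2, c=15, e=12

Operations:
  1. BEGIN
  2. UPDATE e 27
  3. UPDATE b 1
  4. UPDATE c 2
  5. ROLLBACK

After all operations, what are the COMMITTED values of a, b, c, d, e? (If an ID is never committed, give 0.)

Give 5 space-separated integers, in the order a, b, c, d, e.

Initial committed: {a=19, b=2, c=15, e=12}
Op 1: BEGIN: in_txn=True, pending={}
Op 2: UPDATE e=27 (pending; pending now {e=27})
Op 3: UPDATE b=1 (pending; pending now {b=1, e=27})
Op 4: UPDATE c=2 (pending; pending now {b=1, c=2, e=27})
Op 5: ROLLBACK: discarded pending ['b', 'c', 'e']; in_txn=False
Final committed: {a=19, b=2, c=15, e=12}

Answer: 19 2 15 0 12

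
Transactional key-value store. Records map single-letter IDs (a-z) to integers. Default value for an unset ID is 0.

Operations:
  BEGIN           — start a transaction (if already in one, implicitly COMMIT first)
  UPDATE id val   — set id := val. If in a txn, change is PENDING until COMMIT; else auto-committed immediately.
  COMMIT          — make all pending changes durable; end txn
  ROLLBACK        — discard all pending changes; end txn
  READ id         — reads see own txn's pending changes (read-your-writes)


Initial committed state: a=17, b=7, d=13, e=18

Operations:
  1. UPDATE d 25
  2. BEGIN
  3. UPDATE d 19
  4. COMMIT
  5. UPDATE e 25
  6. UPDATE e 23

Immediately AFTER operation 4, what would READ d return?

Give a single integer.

Answer: 19

Derivation:
Initial committed: {a=17, b=7, d=13, e=18}
Op 1: UPDATE d=25 (auto-commit; committed d=25)
Op 2: BEGIN: in_txn=True, pending={}
Op 3: UPDATE d=19 (pending; pending now {d=19})
Op 4: COMMIT: merged ['d'] into committed; committed now {a=17, b=7, d=19, e=18}
After op 4: visible(d) = 19 (pending={}, committed={a=17, b=7, d=19, e=18})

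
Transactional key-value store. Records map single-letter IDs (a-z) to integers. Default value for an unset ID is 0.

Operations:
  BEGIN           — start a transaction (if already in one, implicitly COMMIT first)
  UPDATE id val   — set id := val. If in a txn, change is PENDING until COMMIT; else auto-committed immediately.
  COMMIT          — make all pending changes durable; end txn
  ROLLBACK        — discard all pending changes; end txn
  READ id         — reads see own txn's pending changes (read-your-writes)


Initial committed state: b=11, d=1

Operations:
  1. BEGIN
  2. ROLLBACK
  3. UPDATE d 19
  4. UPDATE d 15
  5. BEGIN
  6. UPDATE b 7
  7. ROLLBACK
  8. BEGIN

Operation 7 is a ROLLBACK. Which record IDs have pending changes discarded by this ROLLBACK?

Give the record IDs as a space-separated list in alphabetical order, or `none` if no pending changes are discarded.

Initial committed: {b=11, d=1}
Op 1: BEGIN: in_txn=True, pending={}
Op 2: ROLLBACK: discarded pending []; in_txn=False
Op 3: UPDATE d=19 (auto-commit; committed d=19)
Op 4: UPDATE d=15 (auto-commit; committed d=15)
Op 5: BEGIN: in_txn=True, pending={}
Op 6: UPDATE b=7 (pending; pending now {b=7})
Op 7: ROLLBACK: discarded pending ['b']; in_txn=False
Op 8: BEGIN: in_txn=True, pending={}
ROLLBACK at op 7 discards: ['b']

Answer: b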